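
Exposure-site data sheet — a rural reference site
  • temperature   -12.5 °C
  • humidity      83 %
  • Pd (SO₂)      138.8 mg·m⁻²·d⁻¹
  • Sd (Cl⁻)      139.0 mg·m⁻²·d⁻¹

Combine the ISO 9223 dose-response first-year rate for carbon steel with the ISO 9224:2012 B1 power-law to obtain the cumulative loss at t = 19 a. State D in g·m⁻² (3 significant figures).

D(19) = 899 g·m⁻²

carbon steel: T≤10 °C ⇒ hinge +0.150·(-12.5−10) = -3.3750
  Pd branch = 1.77·Pd^0.52·e^(0.02·RH+f) = 4.142 μm/a
  Sd branch = 0.102·Sd^0.62·e^(0.033·RH+0.04·T) = 20.4 μm/a
  r_corr = 4.142 + 20.4 = 24.54 μm/a
Long-term exponent b (ISO 9224 Table 2, B1) = 0.523
  D(19) = 24.54 × 19^0.523 = 24.54 × 4.664 = 114.5 μm
  Mass loss = 114.5 μm × 7.85 g/cm³ = 898.6 g·m⁻²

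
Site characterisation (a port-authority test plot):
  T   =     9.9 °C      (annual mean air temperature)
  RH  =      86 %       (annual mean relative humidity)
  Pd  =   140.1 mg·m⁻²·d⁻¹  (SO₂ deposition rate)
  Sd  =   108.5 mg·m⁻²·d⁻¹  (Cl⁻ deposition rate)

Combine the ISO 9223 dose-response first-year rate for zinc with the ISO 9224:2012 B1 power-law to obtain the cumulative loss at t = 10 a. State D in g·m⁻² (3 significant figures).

D(10) = 328 g·m⁻²

zinc: T≤10 °C ⇒ hinge +0.038·(9.9−10) = -0.0038
  SO₂ term: 0.0129·140.1^0.44·exp(0.046·86-0.0038) = 5.908
  Sd branch = 0.0175·Sd^0.57·e^(0.008·RH+0.085·T) = 1.168 μm/a
  sum: 5.908 + 1.168 → r_corr = 7.076 μm/a
Power-law: D(10) = r_corr · 10^0.813
  D(10) = 7.076 × 10^0.813 = 7.076 × 6.501 = 46 μm
  Mass loss = 46 μm × 7.14 g/cm³ = 328.5 g·m⁻²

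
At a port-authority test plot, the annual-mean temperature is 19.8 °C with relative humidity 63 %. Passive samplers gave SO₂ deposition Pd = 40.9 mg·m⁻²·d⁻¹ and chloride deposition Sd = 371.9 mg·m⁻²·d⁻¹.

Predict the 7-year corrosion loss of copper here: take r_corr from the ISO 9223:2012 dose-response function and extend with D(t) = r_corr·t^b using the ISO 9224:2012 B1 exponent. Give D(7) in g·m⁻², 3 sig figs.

copper: temperature factor f = -0.080·(9.8) = -0.7840
  SO₂ term: 0.0053·40.9^0.26·exp(0.059·63-0.7840) = 0.2613
  Sd branch = 0.01025·Sd^0.27·e^(0.036·RH+0.049·T) = 1.291 μm/a
  sum: 0.2613 + 1.291 → r_corr = 1.553 μm/a
Long-term exponent b (ISO 9224 Table 2, B1) = 0.667
  D(7) = 1.553 × 7^0.667 = 1.553 × 3.662 = 5.686 μm
  Mass loss = 5.686 μm × 8.96 g/cm³ = 50.94 g·m⁻²

D(7) = 50.9 g·m⁻²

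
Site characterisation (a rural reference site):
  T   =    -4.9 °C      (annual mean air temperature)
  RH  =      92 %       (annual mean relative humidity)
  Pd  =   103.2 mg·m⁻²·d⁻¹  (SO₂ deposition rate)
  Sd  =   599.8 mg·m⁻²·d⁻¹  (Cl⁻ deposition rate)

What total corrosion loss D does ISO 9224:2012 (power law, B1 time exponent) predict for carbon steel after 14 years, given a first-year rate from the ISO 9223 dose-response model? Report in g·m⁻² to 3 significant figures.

D(14) = 3.29e+03 g·m⁻²

carbon steel: T≤10 °C ⇒ hinge +0.150·(-4.9−10) = -2.2350
  sulphur-dioxide contribution → 13.29 μm/a
  chloride contribution → 92.12 μm/a
  total first-year rate 105.4 μm/a
Power-law: D(14) = r_corr · 14^0.523
  D(14) = 105.4 × 14^0.523 = 105.4 × 3.976 = 419.1 μm
  Mass loss = 419.1 μm × 7.85 g/cm³ = 3290 g·m⁻²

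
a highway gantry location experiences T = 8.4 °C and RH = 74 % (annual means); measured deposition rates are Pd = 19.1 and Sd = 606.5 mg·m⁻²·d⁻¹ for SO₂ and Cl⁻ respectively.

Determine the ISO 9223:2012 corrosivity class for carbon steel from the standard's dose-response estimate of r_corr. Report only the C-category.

C5

carbon steel: f(T) = +0.150·(T−10) [T≤10 °C] = -0.2400
  sulphur-dioxide contribution → 28.36 μm/a
  chloride contribution → 87.18 μm/a
  ⇒ r_corr(carbon steel) = 115.5 μm/a
Category bounds: 80…200 μm/a bracket r_corr ⇒ C5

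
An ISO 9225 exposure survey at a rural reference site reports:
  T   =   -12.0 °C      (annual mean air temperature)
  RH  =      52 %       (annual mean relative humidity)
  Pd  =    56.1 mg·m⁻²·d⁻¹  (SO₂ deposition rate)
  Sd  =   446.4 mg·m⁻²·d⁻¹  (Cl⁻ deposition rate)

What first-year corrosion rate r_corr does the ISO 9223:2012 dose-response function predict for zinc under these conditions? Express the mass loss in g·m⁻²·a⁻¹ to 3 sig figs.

zinc: temperature factor f = +0.038·(-22.0) = -0.8360
  Pd branch = 0.0129·Pd^0.44·e^(0.046·RH+f) = 0.3597 μm/a
  Cl⁻ term: 0.0175·446.4^0.57·exp(0.008·52+0.085·-12.0) = 0.3098
  r_corr = 0.3597 + 0.3098 = 0.6695 μm/a
Convert to mass loss: 0.6695 μm/a × 7.14 g/cm³ = 4.78 g·m⁻²·a⁻¹

r_corr = 4.78 g·m⁻²·a⁻¹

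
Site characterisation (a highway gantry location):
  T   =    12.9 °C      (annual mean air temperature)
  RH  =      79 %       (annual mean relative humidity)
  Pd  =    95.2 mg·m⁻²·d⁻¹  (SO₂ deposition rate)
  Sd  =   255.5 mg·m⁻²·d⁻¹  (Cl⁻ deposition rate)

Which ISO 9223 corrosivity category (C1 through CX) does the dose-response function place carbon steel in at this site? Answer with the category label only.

C5

carbon steel: T>10 °C ⇒ hinge -0.054·(12.9−10) = -0.1566
  sulphur-dioxide contribution → 78.53 μm/a
  chloride contribution → 72.03 μm/a
  ⇒ r_corr(carbon steel) = 150.6 μm/a
ISO 9223 Table 2 (carbon steel): 80 < 151 ≤ 200 μm/a ⇒ C5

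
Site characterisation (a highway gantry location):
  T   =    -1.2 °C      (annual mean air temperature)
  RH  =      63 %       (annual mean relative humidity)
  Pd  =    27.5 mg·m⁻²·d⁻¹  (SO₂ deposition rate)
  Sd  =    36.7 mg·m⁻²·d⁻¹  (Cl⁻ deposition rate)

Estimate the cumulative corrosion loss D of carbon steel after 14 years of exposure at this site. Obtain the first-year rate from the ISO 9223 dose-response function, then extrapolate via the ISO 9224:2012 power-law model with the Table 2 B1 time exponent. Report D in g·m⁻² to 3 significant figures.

D(14) = 430 g·m⁻²

carbon steel: T≤10 °C ⇒ hinge +0.150·(-1.2−10) = -1.6800
  Pd branch = 1.77·Pd^0.52·e^(0.02·RH+f) = 6.517 μm/a
  Sd branch = 0.102·Sd^0.62·e^(0.033·RH+0.04·T) = 7.257 μm/a
  sum: 6.517 + 7.257 → r_corr = 13.77 μm/a
ISO 9224: D(t) = r_corr · t^b with b = 0.523 (carbon steel, B1)
  D(14) = 13.77 × 14^0.523 = 13.77 × 3.976 = 54.76 μm
  Mass loss = 54.76 μm × 7.85 g/cm³ = 429.9 g·m⁻²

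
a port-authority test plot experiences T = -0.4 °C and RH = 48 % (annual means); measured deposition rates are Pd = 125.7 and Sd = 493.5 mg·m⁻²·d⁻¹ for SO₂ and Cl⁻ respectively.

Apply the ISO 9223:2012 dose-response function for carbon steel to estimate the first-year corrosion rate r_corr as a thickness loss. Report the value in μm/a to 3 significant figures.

carbon steel: f(T) = +0.150·(T−10) [T≤10 °C] = -1.5600
  Pd branch = 1.77·Pd^0.52·e^(0.02·RH+f) = 12 μm/a
  Cl⁻ term: 0.102·493.5^0.62·exp(0.033·48+0.04·-0.4) = 22.88
  r_corr = 12 + 22.88 = 34.87 μm/a

r_corr = 34.9 μm/a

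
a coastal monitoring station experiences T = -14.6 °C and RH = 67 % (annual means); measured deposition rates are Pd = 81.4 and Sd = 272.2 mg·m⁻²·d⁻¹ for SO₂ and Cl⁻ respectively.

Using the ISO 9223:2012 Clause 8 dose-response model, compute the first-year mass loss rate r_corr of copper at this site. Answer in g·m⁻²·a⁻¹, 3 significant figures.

r_corr = 2.63 g·m⁻²·a⁻¹

copper: f(T) = +0.126·(T−10) [T≤10 °C] = -3.0996
  SO₂ term: 0.0053·81.4^0.26·exp(0.059·67-3.0996) = 0.03905
  Cl⁻ term: 0.01025·272.2^0.27·exp(0.036·67+0.049·-14.6) = 0.2541
  r_corr = 0.03905 + 0.2541 = 0.2931 μm/a
Convert to mass loss: 0.2931 μm/a × 8.96 g/cm³ = 2.626 g·m⁻²·a⁻¹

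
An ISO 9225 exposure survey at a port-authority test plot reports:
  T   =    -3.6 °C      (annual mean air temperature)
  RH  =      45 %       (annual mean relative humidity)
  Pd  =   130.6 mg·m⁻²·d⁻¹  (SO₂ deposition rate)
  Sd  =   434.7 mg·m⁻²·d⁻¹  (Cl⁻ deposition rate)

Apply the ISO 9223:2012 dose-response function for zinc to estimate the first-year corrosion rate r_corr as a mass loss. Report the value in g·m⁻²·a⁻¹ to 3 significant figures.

r_corr = 7.92 g·m⁻²·a⁻¹

zinc: temperature factor f = +0.038·(-13.6) = -0.5168
  sulphur-dioxide contribution → 0.5202 μm/a
  chloride contribution → 0.5892 μm/a
  total first-year rate 1.109 μm/a
Convert to mass loss: 1.109 μm/a × 7.14 g/cm³ = 7.921 g·m⁻²·a⁻¹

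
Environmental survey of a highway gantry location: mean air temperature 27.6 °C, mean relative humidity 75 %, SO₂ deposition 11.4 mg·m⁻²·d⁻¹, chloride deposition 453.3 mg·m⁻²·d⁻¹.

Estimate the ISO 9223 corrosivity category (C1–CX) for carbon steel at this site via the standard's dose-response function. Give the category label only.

carbon steel: T>10 °C ⇒ hinge -0.054·(27.6−10) = -0.9504
  Pd branch = 1.77·Pd^0.52·e^(0.02·RH+f) = 10.87 μm/a
  Cl⁻ term: 0.102·453.3^0.62·exp(0.033·75+0.04·27.6) = 162.1
  sum: 10.87 + 162.1 → r_corr = 173 μm/a
Category bounds: 80…200 μm/a bracket r_corr ⇒ C5

C5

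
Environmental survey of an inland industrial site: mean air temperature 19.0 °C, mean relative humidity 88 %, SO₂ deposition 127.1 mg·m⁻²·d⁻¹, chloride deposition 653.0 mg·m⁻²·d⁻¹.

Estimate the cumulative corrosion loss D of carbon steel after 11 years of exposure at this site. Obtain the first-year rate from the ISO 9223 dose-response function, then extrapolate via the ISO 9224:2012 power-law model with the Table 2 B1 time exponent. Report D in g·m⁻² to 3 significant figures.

D(11) = 8.25e+03 g·m⁻²

carbon steel: T>10 °C ⇒ hinge -0.054·(19.0−10) = -0.4860
  Pd branch = 1.77·Pd^0.52·e^(0.02·RH+f) = 78.6 μm/a
  Sd branch = 0.102·Sd^0.62·e^(0.033·RH+0.04·T) = 221.4 μm/a
  r_corr = 78.6 + 221.4 = 300 μm/a
Power-law: D(11) = r_corr · 11^0.523
  D(11) = 300 × 11^0.523 = 300 × 3.505 = 1051 μm
  Mass loss = 1051 μm × 7.85 g/cm³ = 8252 g·m⁻²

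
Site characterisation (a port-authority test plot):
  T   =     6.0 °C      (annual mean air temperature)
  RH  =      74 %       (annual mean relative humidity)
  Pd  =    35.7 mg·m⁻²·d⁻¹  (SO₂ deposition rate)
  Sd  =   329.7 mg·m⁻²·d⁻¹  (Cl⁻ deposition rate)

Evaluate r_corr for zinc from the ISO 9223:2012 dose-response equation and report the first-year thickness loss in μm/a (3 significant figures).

r_corr = 3.04 μm/a

zinc: temperature factor f = +0.038·(-4.0) = -0.1520
  Pd branch = 0.0129·Pd^0.44·e^(0.046·RH+f) = 1.607 μm/a
  Sd branch = 0.0175·Sd^0.57·e^(0.008·RH+0.085·T) = 1.435 μm/a
  sum: 1.607 + 1.435 → r_corr = 3.043 μm/a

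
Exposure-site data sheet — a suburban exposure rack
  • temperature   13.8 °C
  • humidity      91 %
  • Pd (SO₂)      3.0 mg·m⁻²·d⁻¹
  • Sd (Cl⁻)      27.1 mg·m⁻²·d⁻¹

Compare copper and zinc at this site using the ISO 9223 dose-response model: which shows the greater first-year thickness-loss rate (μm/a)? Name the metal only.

copper: temperature factor f = -0.080·(3.8) = -0.3040
  sulphur-dioxide contribution → 1.117 μm/a
  chloride contribution → 1.3 μm/a
  ⇒ r_corr(copper) = 2.417 μm/a
zinc: f(T) = -0.071·(T−10) [T>10 °C] = -0.2698
  sulphur-dioxide contribution → 1.05 μm/a
  chloride contribution → 0.7681 μm/a
  total first-year rate 1.818 μm/a
Ordering by μm/a: copper (2.42) > zinc (1.82)

copper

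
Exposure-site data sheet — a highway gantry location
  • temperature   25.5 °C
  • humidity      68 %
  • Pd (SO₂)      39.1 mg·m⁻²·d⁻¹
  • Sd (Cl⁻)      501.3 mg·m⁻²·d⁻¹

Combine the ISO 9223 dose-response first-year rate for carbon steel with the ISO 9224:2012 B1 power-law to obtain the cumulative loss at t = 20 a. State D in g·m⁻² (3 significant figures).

D(20) = 5.49e+03 g·m⁻²

carbon steel: temperature factor f = -0.054·(15.5) = -0.8370
  SO₂ term: 1.77·39.1^0.52·exp(0.02·68-0.8370) = 20.09
  Sd branch = 0.102·Sd^0.62·e^(0.033·RH+0.04·T) = 125.9 μm/a
  r_corr = 20.09 + 125.9 = 146 μm/a
ISO 9224: D(t) = r_corr · t^b with b = 0.523 (carbon steel, B1)
  D(20) = 146 × 20^0.523 = 146 × 4.791 = 699.7 μm
  Mass loss = 699.7 μm × 7.85 g/cm³ = 5493 g·m⁻²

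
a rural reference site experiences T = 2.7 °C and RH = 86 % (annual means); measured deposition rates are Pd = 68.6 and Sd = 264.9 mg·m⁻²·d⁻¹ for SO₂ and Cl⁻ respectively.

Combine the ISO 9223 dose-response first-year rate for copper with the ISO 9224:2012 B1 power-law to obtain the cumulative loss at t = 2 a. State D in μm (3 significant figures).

copper: T≤10 °C ⇒ hinge +0.126·(2.7−10) = -0.9198
  sulphur-dioxide contribution → 1.014 μm/a
  chloride contribution → 1.167 μm/a
  total first-year rate 2.18 μm/a
ISO 9224: D(t) = r_corr · t^b with b = 0.667 (copper, B1)
  D(2) = 2.18 × 2^0.667 = 2.18 × 1.588 = 3.462 μm

D(2) = 3.46 μm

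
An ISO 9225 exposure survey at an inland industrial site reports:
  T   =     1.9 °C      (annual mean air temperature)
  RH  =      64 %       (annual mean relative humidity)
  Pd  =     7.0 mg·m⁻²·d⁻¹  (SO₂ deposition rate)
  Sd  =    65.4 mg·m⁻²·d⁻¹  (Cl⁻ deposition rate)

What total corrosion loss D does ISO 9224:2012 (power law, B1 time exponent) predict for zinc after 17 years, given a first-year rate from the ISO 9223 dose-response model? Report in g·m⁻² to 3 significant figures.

D(17) = 56.9 g·m⁻²

zinc: temperature factor f = +0.038·(-8.1) = -0.3078
  SO₂ term: 0.0129·7.0^0.44·exp(0.046·64-0.3078) = 0.424
  Cl⁻ term: 0.0175·65.4^0.57·exp(0.008·64+0.085·1.9) = 0.3719
  sum: 0.424 + 0.3719 → r_corr = 0.7958 μm/a
ISO 9224: D(t) = r_corr · t^b with b = 0.813 (zinc, B1)
  D(17) = 0.7958 × 17^0.813 = 0.7958 × 10.01 = 7.965 μm
  Mass loss = 7.965 μm × 7.14 g/cm³ = 56.87 g·m⁻²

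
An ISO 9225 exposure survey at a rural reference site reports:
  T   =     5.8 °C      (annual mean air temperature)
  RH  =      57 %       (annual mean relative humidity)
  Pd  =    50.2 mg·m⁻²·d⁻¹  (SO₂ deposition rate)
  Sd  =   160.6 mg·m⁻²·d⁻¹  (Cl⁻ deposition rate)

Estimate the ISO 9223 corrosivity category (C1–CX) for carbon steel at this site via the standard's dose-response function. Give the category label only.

C3

carbon steel: temperature factor f = +0.150·(-4.2) = -0.6300
  sulphur-dioxide contribution → 22.59 μm/a
  chloride contribution → 19.67 μm/a
  total first-year rate 42.26 μm/a
ISO 9223 Table 2 (carbon steel): 25 < 42.3 ≤ 50 μm/a ⇒ C3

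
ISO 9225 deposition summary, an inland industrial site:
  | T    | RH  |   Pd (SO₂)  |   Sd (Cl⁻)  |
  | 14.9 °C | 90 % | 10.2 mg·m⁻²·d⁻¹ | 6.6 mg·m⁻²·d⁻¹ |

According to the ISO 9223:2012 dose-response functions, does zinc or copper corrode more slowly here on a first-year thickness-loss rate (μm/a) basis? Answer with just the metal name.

zinc: temperature factor f = -0.071·(4.9) = -0.3479
  Pd branch = 0.0129·Pd^0.44·e^(0.046·RH+f) = 1.59 μm/a
  Cl⁻ term: 0.0175·6.6^0.57·exp(0.008·90+0.085·14.9) = 0.374
  r_corr = 1.59 + 0.374 = 1.964 μm/a
copper: f(T) = -0.080·(T−10) [T>10 °C] = -0.3920
  Pd branch = 0.0053·Pd^0.26·e^(0.059·RH+f) = 1.325 μm/a
  Cl⁻ term: 0.01025·6.6^0.27·exp(0.036·90+0.049·14.9) = 0.9041
  r_corr = 1.325 + 0.9041 = 2.23 μm/a
Ordering by μm/a: copper (2.23) > zinc (1.96)

zinc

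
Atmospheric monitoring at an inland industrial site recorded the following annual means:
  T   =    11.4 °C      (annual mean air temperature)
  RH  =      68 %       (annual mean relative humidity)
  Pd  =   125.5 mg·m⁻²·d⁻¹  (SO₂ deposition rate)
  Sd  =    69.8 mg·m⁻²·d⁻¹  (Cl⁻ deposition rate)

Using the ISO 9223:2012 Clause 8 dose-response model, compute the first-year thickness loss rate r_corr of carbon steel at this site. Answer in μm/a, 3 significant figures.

r_corr = 100 μm/a

carbon steel: f(T) = -0.054·(T−10) [T>10 °C] = -0.0756
  SO₂ term: 1.77·125.5^0.52·exp(0.02·68-0.0756) = 78.9
  Sd branch = 0.102·Sd^0.62·e^(0.033·RH+0.04·T) = 21.11 μm/a
  r_corr = 78.9 + 21.11 = 100 μm/a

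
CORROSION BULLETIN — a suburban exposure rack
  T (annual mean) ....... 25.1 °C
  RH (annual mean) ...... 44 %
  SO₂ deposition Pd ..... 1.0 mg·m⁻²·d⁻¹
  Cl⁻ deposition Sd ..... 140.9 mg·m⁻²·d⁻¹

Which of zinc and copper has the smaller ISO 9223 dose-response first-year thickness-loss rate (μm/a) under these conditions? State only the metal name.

zinc: f(T) = -0.071·(T−10) [T>10 °C] = -1.0721
  Pd branch = 0.0129·Pd^0.44·e^(0.046·RH+f) = 0.03342 μm/a
  Cl⁻ term: 0.0175·140.9^0.57·exp(0.008·44+0.085·25.1) = 3.527
  r_corr = 0.03342 + 3.527 = 3.56 μm/a
copper: f(T) = -0.080·(T−10) [T>10 °C] = -1.2080
  Pd branch = 0.0053·Pd^0.26·e^(0.059·RH+f) = 0.02124 μm/a
  Cl⁻ term: 0.01025·140.9^0.27·exp(0.036·44+0.049·25.1) = 0.6501
  sum: 0.02124 + 0.6501 → r_corr = 0.6714 μm/a
Ordering by μm/a: zinc (3.56) > copper (0.671)

copper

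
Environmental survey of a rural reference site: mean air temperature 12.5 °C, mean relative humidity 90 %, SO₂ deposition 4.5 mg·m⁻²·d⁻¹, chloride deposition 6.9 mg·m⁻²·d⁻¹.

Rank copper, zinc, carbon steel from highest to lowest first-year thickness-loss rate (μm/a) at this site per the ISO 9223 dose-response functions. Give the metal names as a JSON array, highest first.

copper: T>10 °C ⇒ hinge -0.080·(12.5−10) = -0.2000
  SO₂ term: 0.0053·4.5^0.26·exp(0.059·90-0.2000) = 1.298
  Sd branch = 0.01025·Sd^0.27·e^(0.036·RH+0.049·T) = 0.8135 μm/a
  r_corr = 1.298 + 0.8135 = 2.112 μm/a
zinc: temperature factor f = -0.071·(2.5) = -0.1775
  SO₂ term: 0.0129·4.5^0.44·exp(0.046·90-0.1775) = 1.315
  Sd branch = 0.0175·Sd^0.57·e^(0.008·RH+0.085·T) = 0.3128 μm/a
  r_corr = 1.315 + 0.3128 = 1.628 μm/a
carbon steel: T>10 °C ⇒ hinge -0.054·(12.5−10) = -0.1350
  SO₂ term: 1.77·4.5^0.52·exp(0.02·90-0.1350) = 20.45
  Cl⁻ term: 0.102·6.9^0.62·exp(0.033·90+0.04·12.5) = 10.86
  sum: 20.45 + 10.86 → r_corr = 31.31 μm/a
Ordering by μm/a: carbon steel (31.3) > copper (2.11) > zinc (1.63)

["carbon steel", "copper", "zinc"]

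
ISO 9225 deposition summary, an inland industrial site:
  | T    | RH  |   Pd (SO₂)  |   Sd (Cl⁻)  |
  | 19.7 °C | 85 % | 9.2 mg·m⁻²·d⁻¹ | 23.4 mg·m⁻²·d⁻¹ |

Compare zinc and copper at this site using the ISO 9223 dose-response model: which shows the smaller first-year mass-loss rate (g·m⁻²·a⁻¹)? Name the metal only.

zinc: T>10 °C ⇒ hinge -0.071·(19.7−10) = -0.6887
  SO₂ term: 0.0129·9.2^0.44·exp(0.046·85-0.6887) = 0.8583
  Sd branch = 0.0175·Sd^0.57·e^(0.008·RH+0.085·T) = 1.112 μm/a
  sum: 0.8583 + 1.112 → r_corr = 1.97 μm/a
  mass loss = 1.97 μm/a × 7.14 g/cm³ = 14.07 g·m⁻²·a⁻¹
copper: f(T) = -0.080·(T−10) [T>10 °C] = -0.7760
  Pd branch = 0.0053·Pd^0.26·e^(0.059·RH+f) = 0.6544 μm/a
  Cl⁻ term: 0.01025·23.4^0.27·exp(0.036·85+0.049·19.7) = 1.345
  sum: 0.6544 + 1.345 → r_corr = 1.999 μm/a
  mass loss = 1.999 μm/a × 8.96 g/cm³ = 17.91 g·m⁻²·a⁻¹
Ordering by g·m⁻²·a⁻¹: copper (17.9) > zinc (14.1)

zinc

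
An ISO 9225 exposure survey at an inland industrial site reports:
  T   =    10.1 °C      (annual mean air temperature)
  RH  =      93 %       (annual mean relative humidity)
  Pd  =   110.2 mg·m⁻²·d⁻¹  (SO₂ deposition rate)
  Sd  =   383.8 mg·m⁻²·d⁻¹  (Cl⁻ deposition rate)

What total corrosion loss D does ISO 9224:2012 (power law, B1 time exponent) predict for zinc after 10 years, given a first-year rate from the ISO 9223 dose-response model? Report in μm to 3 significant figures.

zinc: T>10 °C ⇒ hinge -0.071·(10.1−10) = -0.0071
  Pd branch = 0.0129·Pd^0.44·e^(0.046·RH+f) = 7.311 μm/a
  Cl⁻ term: 0.0175·383.8^0.57·exp(0.008·93+0.085·10.1) = 2.582
  r_corr = 7.311 + 2.582 = 9.893 μm/a
Long-term exponent b (ISO 9224 Table 2, B1) = 0.813
  D(10) = 9.893 × 10^0.813 = 9.893 × 6.501 = 64.32 μm

D(10) = 64.3 μm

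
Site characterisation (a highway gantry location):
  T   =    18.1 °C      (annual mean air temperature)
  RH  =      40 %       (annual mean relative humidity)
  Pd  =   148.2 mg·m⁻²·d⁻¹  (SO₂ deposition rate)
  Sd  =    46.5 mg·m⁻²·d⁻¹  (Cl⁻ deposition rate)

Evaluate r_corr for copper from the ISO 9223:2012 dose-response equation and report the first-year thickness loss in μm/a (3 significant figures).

r_corr = 0.404 μm/a

copper: f(T) = -0.080·(T−10) [T>10 °C] = -0.6480
  sulphur-dioxide contribution → 0.1077 μm/a
  chloride contribution → 0.2961 μm/a
  total first-year rate 0.4038 μm/a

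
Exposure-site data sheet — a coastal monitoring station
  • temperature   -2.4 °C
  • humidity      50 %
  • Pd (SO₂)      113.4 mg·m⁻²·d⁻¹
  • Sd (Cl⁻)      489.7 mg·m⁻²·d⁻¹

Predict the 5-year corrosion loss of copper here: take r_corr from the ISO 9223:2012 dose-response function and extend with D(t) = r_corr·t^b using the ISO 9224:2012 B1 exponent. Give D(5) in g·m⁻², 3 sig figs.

copper: T≤10 °C ⇒ hinge +0.126·(-2.4−10) = -1.5624
  SO₂ term: 0.0053·113.4^0.26·exp(0.059·50-1.5624) = 0.07263
  Cl⁻ term: 0.01025·489.7^0.27·exp(0.036·50+0.049·-2.4) = 0.2935
  sum: 0.07263 + 0.2935 → r_corr = 0.3662 μm/a
Long-term exponent b (ISO 9224 Table 2, B1) = 0.667
  D(5) = 0.3662 × 5^0.667 = 0.3662 × 2.926 = 1.071 μm
  Mass loss = 1.071 μm × 8.96 g/cm³ = 9.598 g·m⁻²

D(5) = 9.60 g·m⁻²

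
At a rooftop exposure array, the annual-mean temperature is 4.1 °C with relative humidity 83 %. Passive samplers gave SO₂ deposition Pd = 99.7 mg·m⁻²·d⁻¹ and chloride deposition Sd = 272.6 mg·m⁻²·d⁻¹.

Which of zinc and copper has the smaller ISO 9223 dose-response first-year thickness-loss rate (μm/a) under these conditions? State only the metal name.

zinc: temperature factor f = +0.038·(-5.9) = -0.2242
  sulphur-dioxide contribution → 3.555 μm/a
  chloride contribution → 1.178 μm/a
  total first-year rate 4.732 μm/a
copper: f(T) = +0.126·(T−10) [T≤10 °C] = -0.7434
  sulphur-dioxide contribution → 1.116 μm/a
  chloride contribution → 1.13 μm/a
  ⇒ r_corr(copper) = 2.247 μm/a
Ordering by μm/a: zinc (4.73) > copper (2.25)

copper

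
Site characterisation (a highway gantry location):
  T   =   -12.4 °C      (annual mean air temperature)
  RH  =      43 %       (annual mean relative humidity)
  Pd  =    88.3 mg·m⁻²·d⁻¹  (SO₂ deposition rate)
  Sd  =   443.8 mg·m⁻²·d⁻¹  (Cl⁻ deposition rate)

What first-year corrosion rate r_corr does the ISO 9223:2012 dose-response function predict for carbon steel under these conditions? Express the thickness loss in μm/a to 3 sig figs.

carbon steel: temperature factor f = +0.150·(-22.4) = -3.3600
  sulphur-dioxide contribution → 1.493 μm/a
  chloride contribution → 11.24 μm/a
  ⇒ r_corr(carbon steel) = 12.73 μm/a

r_corr = 12.7 μm/a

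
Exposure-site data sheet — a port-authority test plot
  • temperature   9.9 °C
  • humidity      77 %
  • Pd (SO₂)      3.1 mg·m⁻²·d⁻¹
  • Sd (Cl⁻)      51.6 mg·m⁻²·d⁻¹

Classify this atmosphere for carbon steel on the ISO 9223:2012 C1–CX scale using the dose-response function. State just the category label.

C3

carbon steel: f(T) = +0.150·(T−10) [T≤10 °C] = -0.0150
  sulphur-dioxide contribution → 14.65 μm/a
  chloride contribution → 22.18 μm/a
  ⇒ r_corr(carbon steel) = 36.83 μm/a
ISO 9223 Table 2 (carbon steel): 25 < 36.8 ≤ 50 μm/a ⇒ C3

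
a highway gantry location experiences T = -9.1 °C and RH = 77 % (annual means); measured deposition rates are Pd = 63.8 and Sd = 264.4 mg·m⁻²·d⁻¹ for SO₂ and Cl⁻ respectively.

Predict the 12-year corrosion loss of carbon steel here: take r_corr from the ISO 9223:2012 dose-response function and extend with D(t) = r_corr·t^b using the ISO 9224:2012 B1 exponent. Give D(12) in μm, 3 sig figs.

carbon steel: T≤10 °C ⇒ hinge +0.150·(-9.1−10) = -2.8650
  SO₂ term: 1.77·63.8^0.52·exp(0.02·77-2.8650) = 4.084
  Sd branch = 0.102·Sd^0.62·e^(0.033·RH+0.04·T) = 28.57 μm/a
  r_corr = 4.084 + 28.57 = 32.65 μm/a
Long-term exponent b (ISO 9224 Table 2, B1) = 0.523
  D(12) = 32.65 × 12^0.523 = 32.65 × 3.668 = 119.8 μm

D(12) = 120 μm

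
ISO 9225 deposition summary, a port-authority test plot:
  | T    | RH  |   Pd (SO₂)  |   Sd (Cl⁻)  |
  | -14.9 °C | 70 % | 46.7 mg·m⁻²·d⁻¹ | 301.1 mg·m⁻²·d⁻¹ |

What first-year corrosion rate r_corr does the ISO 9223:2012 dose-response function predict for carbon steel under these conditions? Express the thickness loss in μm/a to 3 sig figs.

r_corr = 20.8 μm/a

carbon steel: f(T) = +0.150·(T−10) [T≤10 °C] = -3.7350
  SO₂ term: 1.77·46.7^0.52·exp(0.02·70-3.7350) = 1.265
  Cl⁻ term: 0.102·301.1^0.62·exp(0.033·70+0.04·-14.9) = 19.49
  sum: 1.265 + 19.49 → r_corr = 20.75 μm/a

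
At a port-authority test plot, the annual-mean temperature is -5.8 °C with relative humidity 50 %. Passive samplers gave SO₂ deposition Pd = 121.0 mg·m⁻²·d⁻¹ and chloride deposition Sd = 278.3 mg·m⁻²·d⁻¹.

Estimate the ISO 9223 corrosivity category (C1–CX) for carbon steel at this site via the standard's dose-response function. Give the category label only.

C2

carbon steel: f(T) = +0.150·(T−10) [T≤10 °C] = -2.3700
  Pd branch = 1.77·Pd^0.52·e^(0.02·RH+f) = 5.446 μm/a
  Sd branch = 0.102·Sd^0.62·e^(0.033·RH+0.04·T) = 13.8 μm/a
  r_corr = 5.446 + 13.8 = 19.25 μm/a
19.3 μm/a falls in (1.3, 25] for carbon steel → category C2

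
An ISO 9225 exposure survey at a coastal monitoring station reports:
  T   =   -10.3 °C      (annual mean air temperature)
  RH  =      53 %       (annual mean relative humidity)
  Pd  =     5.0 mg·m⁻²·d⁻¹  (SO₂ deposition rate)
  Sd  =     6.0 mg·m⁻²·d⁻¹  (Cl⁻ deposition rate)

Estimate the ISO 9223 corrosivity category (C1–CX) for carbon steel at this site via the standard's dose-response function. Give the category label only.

C2

carbon steel: temperature factor f = +0.150·(-20.3) = -3.0450
  sulphur-dioxide contribution → 0.5615 μm/a
  chloride contribution → 1.18 μm/a
  total first-year rate 1.741 μm/a
Category bounds: 1.3…25 μm/a bracket r_corr ⇒ C2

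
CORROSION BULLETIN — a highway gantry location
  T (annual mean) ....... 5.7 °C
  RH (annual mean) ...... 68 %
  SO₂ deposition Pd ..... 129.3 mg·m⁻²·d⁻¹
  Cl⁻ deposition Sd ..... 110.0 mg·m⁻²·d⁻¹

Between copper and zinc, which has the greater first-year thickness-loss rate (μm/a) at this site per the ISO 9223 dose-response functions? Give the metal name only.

copper: T≤10 °C ⇒ hinge +0.126·(5.7−10) = -0.5418
  SO₂ term: 0.0053·129.3^0.26·exp(0.059·68-0.5418) = 0.6031
  Cl⁻ term: 0.01025·110.0^0.27·exp(0.036·68+0.049·5.7) = 0.5576
  r_corr = 0.6031 + 0.5576 = 1.161 μm/a
zinc: f(T) = +0.038·(T−10) [T≤10 °C] = -0.1634
  SO₂ term: 0.0129·129.3^0.44·exp(0.046·68-0.1634) = 2.124
  Cl⁻ term: 0.0175·110.0^0.57·exp(0.008·68+0.085·5.7) = 0.7134
  sum: 2.124 + 0.7134 → r_corr = 2.838 μm/a
Ordering by μm/a: zinc (2.84) > copper (1.16)

zinc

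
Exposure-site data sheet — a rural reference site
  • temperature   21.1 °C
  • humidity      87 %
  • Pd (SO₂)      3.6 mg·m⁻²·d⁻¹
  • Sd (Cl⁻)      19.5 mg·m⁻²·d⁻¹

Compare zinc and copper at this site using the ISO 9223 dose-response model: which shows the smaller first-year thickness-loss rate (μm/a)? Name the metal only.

zinc

zinc: temperature factor f = -0.071·(11.1) = -0.7881
  sulphur-dioxide contribution → 0.5638 μm/a
  chloride contribution → 1.147 μm/a
  total first-year rate 1.711 μm/a
copper: f(T) = -0.080·(T−10) [T>10 °C] = -0.8880
  sulphur-dioxide contribution → 0.5158 μm/a
  chloride contribution → 1.473 μm/a
  ⇒ r_corr(copper) = 1.989 μm/a
Ordering by μm/a: copper (1.99) > zinc (1.71)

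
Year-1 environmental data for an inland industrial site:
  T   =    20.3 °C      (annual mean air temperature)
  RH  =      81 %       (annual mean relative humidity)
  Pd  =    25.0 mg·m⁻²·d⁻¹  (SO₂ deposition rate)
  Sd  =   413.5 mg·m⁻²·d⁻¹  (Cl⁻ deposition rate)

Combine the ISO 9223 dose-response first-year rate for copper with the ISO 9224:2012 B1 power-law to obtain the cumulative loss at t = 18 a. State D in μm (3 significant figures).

copper: T>10 °C ⇒ hinge -0.080·(20.3−10) = -0.8240
  Pd branch = 0.0053·Pd^0.26·e^(0.059·RH+f) = 0.6388 μm/a
  Cl⁻ term: 0.01025·413.5^0.27·exp(0.036·81+0.049·20.3) = 2.604
  r_corr = 0.6388 + 2.604 = 3.242 μm/a
Long-term exponent b (ISO 9224 Table 2, B1) = 0.667
  D(18) = 3.242 × 18^0.667 = 3.242 × 6.875 = 22.29 μm

D(18) = 22.3 μm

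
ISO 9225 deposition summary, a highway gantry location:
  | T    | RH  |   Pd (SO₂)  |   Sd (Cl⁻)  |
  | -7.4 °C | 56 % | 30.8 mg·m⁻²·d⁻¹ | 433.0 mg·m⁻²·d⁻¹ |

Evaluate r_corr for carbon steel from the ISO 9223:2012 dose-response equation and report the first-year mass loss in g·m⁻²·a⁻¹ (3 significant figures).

r_corr = 182 g·m⁻²·a⁻¹

carbon steel: f(T) = +0.150·(T−10) [T≤10 °C] = -2.6100
  Pd branch = 1.77·Pd^0.52·e^(0.02·RH+f) = 2.371 μm/a
  Cl⁻ term: 0.102·433.0^0.62·exp(0.033·56+0.04·-7.4) = 20.76
  r_corr = 2.371 + 20.76 = 23.13 μm/a
Convert to mass loss: 23.13 μm/a × 7.85 g/cm³ = 181.6 g·m⁻²·a⁻¹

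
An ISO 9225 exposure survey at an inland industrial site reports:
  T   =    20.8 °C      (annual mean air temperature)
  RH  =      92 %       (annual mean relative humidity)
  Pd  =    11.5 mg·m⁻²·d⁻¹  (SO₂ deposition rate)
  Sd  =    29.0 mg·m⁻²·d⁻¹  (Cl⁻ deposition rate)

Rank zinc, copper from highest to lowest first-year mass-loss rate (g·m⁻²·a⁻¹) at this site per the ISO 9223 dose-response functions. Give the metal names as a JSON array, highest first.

["copper", "zinc"]

zinc: T>10 °C ⇒ hinge -0.071·(20.8−10) = -0.7668
  SO₂ term: 0.0129·11.5^0.44·exp(0.046·92-0.7668) = 1.208
  Cl⁻ term: 0.0175·29.0^0.57·exp(0.008·92+0.085·20.8) = 1.459
  sum: 1.208 + 1.459 → r_corr = 2.667 μm/a
  mass loss = 2.667 μm/a × 7.14 g/cm³ = 19.05 g·m⁻²·a⁻¹
copper: f(T) = -0.080·(T−10) [T>10 °C] = -0.8640
  Pd branch = 0.0053·Pd^0.26·e^(0.059·RH+f) = 0.9598 μm/a
  Cl⁻ term: 0.01025·29.0^0.27·exp(0.036·92+0.049·20.8) = 1.935
  sum: 0.9598 + 1.935 → r_corr = 2.894 μm/a
  mass loss = 2.894 μm/a × 8.96 g/cm³ = 25.93 g·m⁻²·a⁻¹
Ordering by g·m⁻²·a⁻¹: copper (25.9) > zinc (19)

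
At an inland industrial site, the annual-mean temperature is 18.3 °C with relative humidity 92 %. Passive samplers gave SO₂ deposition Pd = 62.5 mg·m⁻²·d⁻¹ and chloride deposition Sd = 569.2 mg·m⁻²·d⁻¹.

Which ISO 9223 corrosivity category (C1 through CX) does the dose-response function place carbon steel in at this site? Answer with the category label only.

CX

carbon steel: T>10 °C ⇒ hinge -0.054·(18.3−10) = -0.4482
  Pd branch = 1.77·Pd^0.52·e^(0.02·RH+f) = 61.13 μm/a
  Cl⁻ term: 0.102·569.2^0.62·exp(0.033·92+0.04·18.3) = 225.6
  sum: 61.13 + 225.6 → r_corr = 286.7 μm/a
ISO 9223 Table 2 (carbon steel): 200 < 287 ≤ 700 μm/a ⇒ CX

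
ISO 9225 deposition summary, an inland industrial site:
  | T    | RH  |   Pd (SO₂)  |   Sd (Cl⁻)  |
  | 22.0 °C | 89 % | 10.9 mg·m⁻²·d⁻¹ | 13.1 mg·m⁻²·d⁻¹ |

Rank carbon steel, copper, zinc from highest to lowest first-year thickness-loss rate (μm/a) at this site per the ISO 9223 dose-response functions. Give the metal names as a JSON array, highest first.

["carbon steel", "copper", "zinc"]

carbon steel: T>10 °C ⇒ hinge -0.054·(22.0−10) = -0.6480
  sulphur-dioxide contribution → 19.01 μm/a
  chloride contribution → 22.86 μm/a
  total first-year rate 41.87 μm/a
copper: f(T) = -0.080·(T−10) [T>10 °C] = -0.9600
  sulphur-dioxide contribution → 0.7204 μm/a
  chloride contribution → 1.486 μm/a
  total first-year rate 2.206 μm/a
zinc: T>10 °C ⇒ hinge -0.071·(22.0−10) = -0.8520
  sulphur-dioxide contribution → 0.9441 μm/a
  chloride contribution → 1.003 μm/a
  ⇒ r_corr(zinc) = 1.947 μm/a
Ordering by μm/a: carbon steel (41.9) > copper (2.21) > zinc (1.95)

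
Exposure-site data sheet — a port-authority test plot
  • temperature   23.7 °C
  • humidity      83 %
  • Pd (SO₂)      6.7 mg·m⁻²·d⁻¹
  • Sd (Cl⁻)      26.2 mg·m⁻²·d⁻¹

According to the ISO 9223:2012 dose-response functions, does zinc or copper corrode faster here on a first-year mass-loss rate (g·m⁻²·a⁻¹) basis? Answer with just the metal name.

copper

zinc: f(T) = -0.071·(T−10) [T>10 °C] = -0.9727
  SO₂ term: 0.0129·6.7^0.44·exp(0.046·83-0.9727) = 0.5126
  Cl⁻ term: 0.0175·26.2^0.57·exp(0.008·83+0.085·23.7) = 1.64
  r_corr = 0.5126 + 1.64 = 2.152 μm/a
  mass loss = 2.152 μm/a × 7.14 g/cm³ = 15.37 g·m⁻²·a⁻¹
copper: temperature factor f = -0.080·(13.7) = -1.0960
  SO₂ term: 0.0053·6.7^0.26·exp(0.059·83-1.0960) = 0.3889
  Sd branch = 0.01025·Sd^0.27·e^(0.036·RH+0.049·T) = 1.569 μm/a
  r_corr = 0.3889 + 1.569 = 1.958 μm/a
  mass loss = 1.958 μm/a × 8.96 g/cm³ = 17.54 g·m⁻²·a⁻¹
Ordering by g·m⁻²·a⁻¹: copper (17.5) > zinc (15.4)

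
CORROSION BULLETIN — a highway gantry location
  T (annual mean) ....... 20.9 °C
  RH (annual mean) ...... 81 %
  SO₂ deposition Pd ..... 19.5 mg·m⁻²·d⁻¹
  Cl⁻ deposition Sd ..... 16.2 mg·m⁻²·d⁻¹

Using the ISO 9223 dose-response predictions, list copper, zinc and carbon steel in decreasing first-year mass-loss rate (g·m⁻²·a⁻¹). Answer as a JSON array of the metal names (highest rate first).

["carbon steel", "copper", "zinc"]

copper: f(T) = -0.080·(T−10) [T>10 °C] = -0.8720
  Pd branch = 0.0053·Pd^0.26·e^(0.059·RH+f) = 0.5708 μm/a
  Sd branch = 0.01025·Sd^0.27·e^(0.036·RH+0.049·T) = 1.118 μm/a
  r_corr = 0.5708 + 1.118 = 1.689 μm/a
  mass loss = 1.689 μm/a × 8.96 g/cm³ = 15.13 g·m⁻²·a⁻¹
zinc: temperature factor f = -0.071·(10.9) = -0.7739
  Pd branch = 0.0129·Pd^0.44·e^(0.046·RH+f) = 0.9126 μm/a
  Sd branch = 0.0175·Sd^0.57·e^(0.008·RH+0.085·T) = 0.967 μm/a
  sum: 0.9126 + 0.967 → r_corr = 1.88 μm/a
  mass loss = 1.88 μm/a × 7.14 g/cm³ = 13.42 g·m⁻²·a⁻¹
carbon steel: temperature factor f = -0.054·(10.9) = -0.5886
  SO₂ term: 1.77·19.5^0.52·exp(0.02·81-0.5886) = 23.27
  Cl⁻ term: 0.102·16.2^0.62·exp(0.033·81+0.04·20.9) = 19.16
  r_corr = 23.27 + 19.16 = 42.43 μm/a
  mass loss = 42.43 μm/a × 7.85 g/cm³ = 333.1 g·m⁻²·a⁻¹
Ordering by g·m⁻²·a⁻¹: carbon steel (333) > copper (15.1) > zinc (13.4)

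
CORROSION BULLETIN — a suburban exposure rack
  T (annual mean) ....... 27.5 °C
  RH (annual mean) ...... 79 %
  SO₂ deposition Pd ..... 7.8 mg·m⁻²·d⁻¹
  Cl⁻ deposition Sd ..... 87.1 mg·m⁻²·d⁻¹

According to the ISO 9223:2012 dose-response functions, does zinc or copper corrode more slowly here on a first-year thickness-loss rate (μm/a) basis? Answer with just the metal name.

copper

zinc: temperature factor f = -0.071·(17.5) = -1.2425
  Pd branch = 0.0129·Pd^0.44·e^(0.046·RH+f) = 0.3481 μm/a
  Cl⁻ term: 0.0175·87.1^0.57·exp(0.008·79+0.085·27.5) = 4.35
  r_corr = 0.3481 + 4.35 = 4.698 μm/a
copper: T>10 °C ⇒ hinge -0.080·(27.5−10) = -1.4000
  Pd branch = 0.0053·Pd^0.26·e^(0.059·RH+f) = 0.2358 μm/a
  Cl⁻ term: 0.01025·87.1^0.27·exp(0.036·79+0.049·27.5) = 2.264
  sum: 0.2358 + 2.264 → r_corr = 2.5 μm/a
Ordering by μm/a: zinc (4.7) > copper (2.5)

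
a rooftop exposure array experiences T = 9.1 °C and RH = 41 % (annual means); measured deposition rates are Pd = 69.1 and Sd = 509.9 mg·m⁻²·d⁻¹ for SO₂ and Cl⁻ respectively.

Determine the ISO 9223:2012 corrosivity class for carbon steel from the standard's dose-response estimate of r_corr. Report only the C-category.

carbon steel: temperature factor f = +0.150·(-0.9) = -0.1350
  Pd branch = 1.77·Pd^0.52·e^(0.02·RH+f) = 31.77 μm/a
  Cl⁻ term: 0.102·509.9^0.62·exp(0.033·41+0.04·9.1) = 27.1
  r_corr = 31.77 + 27.1 = 58.87 μm/a
ISO 9223 Table 2 (carbon steel): 50 < 58.9 ≤ 80 μm/a ⇒ C4

C4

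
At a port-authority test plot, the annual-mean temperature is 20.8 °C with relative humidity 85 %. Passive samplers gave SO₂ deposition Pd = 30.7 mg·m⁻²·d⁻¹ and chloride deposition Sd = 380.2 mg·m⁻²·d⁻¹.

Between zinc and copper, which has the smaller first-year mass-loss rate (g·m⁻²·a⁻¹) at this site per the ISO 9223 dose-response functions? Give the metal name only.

zinc: T>10 °C ⇒ hinge -0.071·(20.8−10) = -0.7668
  SO₂ term: 0.0129·30.7^0.44·exp(0.046·85-0.7668) = 1.349
  Cl⁻ term: 0.0175·380.2^0.57·exp(0.008·85+0.085·20.8) = 5.981
  r_corr = 1.349 + 5.981 = 7.33 μm/a
  mass loss = 7.33 μm/a × 7.14 g/cm³ = 52.34 g·m⁻²·a⁻¹
copper: f(T) = -0.080·(T−10) [T>10 °C] = -0.8640
  SO₂ term: 0.0053·30.7^0.26·exp(0.059·85-0.8640) = 0.8198
  Sd branch = 0.01025·Sd^0.27·e^(0.036·RH+0.049·T) = 3.012 μm/a
  r_corr = 0.8198 + 3.012 = 3.832 μm/a
  mass loss = 3.832 μm/a × 8.96 g/cm³ = 34.34 g·m⁻²·a⁻¹
Ordering by g·m⁻²·a⁻¹: zinc (52.3) > copper (34.3)

copper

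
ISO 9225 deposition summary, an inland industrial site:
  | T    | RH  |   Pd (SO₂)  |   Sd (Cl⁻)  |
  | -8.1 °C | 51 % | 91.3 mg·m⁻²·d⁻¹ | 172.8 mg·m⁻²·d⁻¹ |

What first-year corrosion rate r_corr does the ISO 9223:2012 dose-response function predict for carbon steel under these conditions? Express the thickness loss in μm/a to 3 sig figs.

r_corr = 13.1 μm/a

carbon steel: T≤10 °C ⇒ hinge +0.150·(-8.1−10) = -2.7150
  SO₂ term: 1.77·91.3^0.52·exp(0.02·51-2.7150) = 3.399
  Cl⁻ term: 0.102·172.8^0.62·exp(0.033·51+0.04·-8.1) = 9.685
  sum: 3.399 + 9.685 → r_corr = 13.08 μm/a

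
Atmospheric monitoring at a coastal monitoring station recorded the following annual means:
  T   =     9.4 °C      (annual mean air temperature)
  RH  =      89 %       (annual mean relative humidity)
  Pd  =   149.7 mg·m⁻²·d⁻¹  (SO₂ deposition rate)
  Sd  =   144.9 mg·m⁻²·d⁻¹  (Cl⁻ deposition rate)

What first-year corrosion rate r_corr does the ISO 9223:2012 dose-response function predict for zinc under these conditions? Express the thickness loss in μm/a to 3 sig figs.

zinc: T≤10 °C ⇒ hinge +0.038·(9.4−10) = -0.0228
  Pd branch = 0.0129·Pd^0.44·e^(0.046·RH+f) = 6.852 μm/a
  Cl⁻ term: 0.0175·144.9^0.57·exp(0.008·89+0.085·9.4) = 1.352
  sum: 6.852 + 1.352 → r_corr = 8.204 μm/a

r_corr = 8.20 μm/a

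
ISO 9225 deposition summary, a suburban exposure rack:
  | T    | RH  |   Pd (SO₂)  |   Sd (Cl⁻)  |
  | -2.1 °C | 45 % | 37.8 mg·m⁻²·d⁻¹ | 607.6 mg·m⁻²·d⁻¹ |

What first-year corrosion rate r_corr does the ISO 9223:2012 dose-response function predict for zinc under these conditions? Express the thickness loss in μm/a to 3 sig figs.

zinc: temperature factor f = +0.038·(-12.1) = -0.4598
  sulphur-dioxide contribution → 0.3191 μm/a
  chloride contribution → 0.8101 μm/a
  ⇒ r_corr(zinc) = 1.129 μm/a

r_corr = 1.13 μm/a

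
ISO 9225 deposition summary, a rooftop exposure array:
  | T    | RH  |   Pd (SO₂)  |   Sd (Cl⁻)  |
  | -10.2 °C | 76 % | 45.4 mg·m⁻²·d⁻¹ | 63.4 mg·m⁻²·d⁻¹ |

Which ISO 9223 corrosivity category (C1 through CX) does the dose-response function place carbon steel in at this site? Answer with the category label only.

C2

carbon steel: f(T) = +0.150·(T−10) [T≤10 °C] = -3.0300
  Pd branch = 1.77·Pd^0.52·e^(0.02·RH+f) = 2.844 μm/a
  Sd branch = 0.102·Sd^0.62·e^(0.033·RH+0.04·T) = 10.91 μm/a
  sum: 2.844 + 10.91 → r_corr = 13.76 μm/a
ISO 9223 Table 2 (carbon steel): 1.3 < 13.8 ≤ 25 μm/a ⇒ C2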